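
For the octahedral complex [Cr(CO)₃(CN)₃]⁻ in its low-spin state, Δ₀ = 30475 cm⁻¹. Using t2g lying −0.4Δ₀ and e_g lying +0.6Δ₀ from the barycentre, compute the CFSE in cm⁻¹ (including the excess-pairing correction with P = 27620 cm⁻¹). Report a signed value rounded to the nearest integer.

Ligand charges: 3×(+0) from CO and 3×(-1) from CN⁻ sum to -3; with overall charge -1, Cr is +2.
Cr²⁺: group 6, so d-count = 6 − 2 = 4.
The d⁴ electrons fill as t2g^4 e_g^0.
The orbital stabilization is -1.6Δ₀ = -1.6 × 30475 = -48760 cm⁻¹.
Pairing penalty: 1 pair vs 0 in the high-spin reference → 1 extra × P = 27620 cm⁻¹.
Overall CFSE = -48760 + 27620 = -21140 cm⁻¹.

-21140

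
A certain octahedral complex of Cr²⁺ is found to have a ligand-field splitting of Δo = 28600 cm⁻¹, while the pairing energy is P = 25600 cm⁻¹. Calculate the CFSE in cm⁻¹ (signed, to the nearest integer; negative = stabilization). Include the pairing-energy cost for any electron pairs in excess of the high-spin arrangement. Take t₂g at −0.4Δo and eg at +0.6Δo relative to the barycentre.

-20160

Group 6 minus oxidation state +2 gives a d⁴ configuration for Cr²⁺.
Here Δo > P (28600 > 25600), so the low-spin state is favoured.
Filling d⁴ accordingly: t₂g⁴ eg⁰.
Orbital CFSE = -1.6Δo = -1.6 × 28600 = -45760 cm⁻¹.
Excess pairs vs high-spin: 1 − 0 = 1; pairing cost = +25600 cm⁻¹.
Net CFSE = -45760 + 25600 = -20160 cm⁻¹.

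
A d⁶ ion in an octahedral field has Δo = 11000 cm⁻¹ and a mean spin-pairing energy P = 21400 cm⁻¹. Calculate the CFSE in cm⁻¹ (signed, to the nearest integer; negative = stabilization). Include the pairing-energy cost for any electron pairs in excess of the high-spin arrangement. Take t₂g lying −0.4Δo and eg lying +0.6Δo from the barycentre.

Since Δo = 11000 cm⁻¹ < P = 21400 cm⁻¹, the complex adopts the high-spin configuration.
That gives t₂g⁴ eg².
Orbital CFSE = -0.4Δo = -0.4 × 11000 = -4400 cm⁻¹.
High-spin has no excess pairs, so no pairing correction applies.

-4400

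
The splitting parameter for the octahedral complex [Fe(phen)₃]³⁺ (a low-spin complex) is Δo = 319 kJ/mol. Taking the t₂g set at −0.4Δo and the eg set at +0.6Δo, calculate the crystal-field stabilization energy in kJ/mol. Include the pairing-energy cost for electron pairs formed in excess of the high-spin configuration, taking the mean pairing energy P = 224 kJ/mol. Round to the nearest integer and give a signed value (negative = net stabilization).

phen is neutral, so the +3 overall charge sits on Fe: oxidation state +3.
Fe³⁺: group 8, so d-count = 8 − 3 = 5.
Electron filling gives t₂g⁵ eg⁰.
The orbital stabilization is -2.0Δo = -2.0 × 319 = -638 kJ/mol.
Pairing penalty: 2 pairs vs 0 in the high-spin reference → 2 extra × P = 448 kJ/mol.
Overall CFSE = -638 + 448 = -190 kJ/mol.

-190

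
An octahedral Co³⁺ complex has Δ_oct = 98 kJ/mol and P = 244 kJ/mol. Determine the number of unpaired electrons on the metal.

Co sits in group 9; removing 3 electrons leaves Co³⁺ with 9 − 3 = 6 d electrons.
Δ_oct < P, so pairing is avoided: the ground state is high-spin.
That gives t₂g⁴ eg².
Unpaired electrons: 4.

4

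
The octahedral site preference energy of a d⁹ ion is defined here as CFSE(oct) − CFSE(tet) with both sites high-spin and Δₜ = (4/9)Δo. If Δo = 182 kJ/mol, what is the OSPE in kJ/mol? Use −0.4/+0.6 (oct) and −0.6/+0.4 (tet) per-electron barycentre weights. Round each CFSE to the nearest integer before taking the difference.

Octahedral high-spin t₂g⁶ eg³: CFSE = -0.6 × 182 = -109 kJ/mol.
Tetrahedral: e⁴ t₂⁵, CFSE = 4(−0.6) + 5(+0.4) = -0.4Δₜ = -0.4 × (4/9) × 182 = -32 kJ/mol.
Subtracting, OSPE = -109 − (-32) = -77 kJ/mol.

-77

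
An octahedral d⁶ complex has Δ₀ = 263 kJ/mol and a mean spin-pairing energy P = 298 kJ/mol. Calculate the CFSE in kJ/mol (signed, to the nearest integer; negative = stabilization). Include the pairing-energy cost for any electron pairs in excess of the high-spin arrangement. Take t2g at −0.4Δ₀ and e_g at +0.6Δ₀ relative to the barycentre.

-105

Δ₀ < P, so pairing is avoided: the ground state is high-spin.
That gives t2g^4 e_g^2.
Orbital CFSE = -0.4Δ₀ = -0.4 × 263 = -105 kJ/mol.
High-spin has no excess pairs, so no pairing correction applies.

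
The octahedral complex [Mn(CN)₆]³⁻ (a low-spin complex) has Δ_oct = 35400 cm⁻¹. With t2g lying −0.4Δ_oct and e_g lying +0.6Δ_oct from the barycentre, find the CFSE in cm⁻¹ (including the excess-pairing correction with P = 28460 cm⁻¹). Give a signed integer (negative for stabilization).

-28180

Each CN⁻ contributes -1; 6 × (-1) = -6. With overall charge -3, Mn is in the +3 oxidation state.
Mn sits in group 7; removing 3 electrons leaves Mn³⁺ with 7 − 3 = 4 d electrons.
The d⁴ electrons fill as t2g^4 e_g^0.
The orbital stabilization is -1.6Δ_oct = -1.6 × 35400 = -56640 cm⁻¹.
High-spin d⁴ would be t2g^3 e_g^1 with 0 pairs; low-spin has 1, so 1 excess pair costs +1P = +28460 cm⁻¹.
Overall CFSE = -56640 + 28460 = -28180 cm⁻¹.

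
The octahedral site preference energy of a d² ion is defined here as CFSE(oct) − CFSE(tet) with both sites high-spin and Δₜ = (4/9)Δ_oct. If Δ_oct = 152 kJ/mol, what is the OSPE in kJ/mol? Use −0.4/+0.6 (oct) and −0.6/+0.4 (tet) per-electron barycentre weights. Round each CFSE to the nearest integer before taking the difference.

Octahedral high-spin t₂g² eg⁰: CFSE = -0.8 × 152 = -122 kJ/mol.
Tetrahedral: e² t₂⁰, CFSE = 2(−0.6) + 0(+0.4) = -1.2Δₜ = -1.2 × (4/9) × 152 = -81 kJ/mol.
Subtracting, OSPE = -122 − (-81) = -41 kJ/mol.

-41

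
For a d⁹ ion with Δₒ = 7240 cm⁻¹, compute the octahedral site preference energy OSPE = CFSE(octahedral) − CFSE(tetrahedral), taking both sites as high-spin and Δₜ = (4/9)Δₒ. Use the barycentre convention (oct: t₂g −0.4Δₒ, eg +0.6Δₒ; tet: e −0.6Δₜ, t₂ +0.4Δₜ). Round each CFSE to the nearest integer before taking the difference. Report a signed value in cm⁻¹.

-3057

Octahedral high-spin t₂g⁶ eg³: CFSE = -0.6 × 7240 = -4344 cm⁻¹.
Tetrahedral: e⁴ t₂⁵, CFSE = 4(−0.6) + 5(+0.4) = -0.4Δₜ = -0.4 × (4/9) × 7240 = -1287 cm⁻¹.
OSPE = -4344 − (-1287) = -3057 cm⁻¹.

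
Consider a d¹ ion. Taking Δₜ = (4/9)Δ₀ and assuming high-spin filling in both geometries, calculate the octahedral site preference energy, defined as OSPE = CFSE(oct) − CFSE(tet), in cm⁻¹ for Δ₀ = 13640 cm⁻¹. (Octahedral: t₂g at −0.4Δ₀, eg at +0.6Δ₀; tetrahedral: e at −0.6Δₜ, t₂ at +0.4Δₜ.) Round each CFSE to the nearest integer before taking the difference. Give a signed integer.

-1819

In an octahedral site d¹ (HS) is t₂g¹ eg⁰, giving CFSE(oct) = -0.4Δ₀ = -5456 cm⁻¹.
Tetrahedral: e¹ t₂⁰, CFSE = 1(−0.6) + 0(+0.4) = -0.6Δₜ = -0.6 × (4/9) × 13640 = -3637 cm⁻¹.
OSPE = CFSE(oct) − CFSE(tet) = -5456 − (-3637) = -1819 cm⁻¹.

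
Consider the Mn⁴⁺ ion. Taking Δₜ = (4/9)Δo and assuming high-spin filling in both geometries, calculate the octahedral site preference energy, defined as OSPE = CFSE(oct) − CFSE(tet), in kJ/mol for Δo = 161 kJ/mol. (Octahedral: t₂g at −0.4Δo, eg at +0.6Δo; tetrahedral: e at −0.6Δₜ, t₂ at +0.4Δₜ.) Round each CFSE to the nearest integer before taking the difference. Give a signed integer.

-136

Group 7 minus oxidation state +4 gives a d³ configuration for Mn⁴⁺.
In an octahedral site d³ (HS) is t2g^3 e_g^0, giving CFSE(oct) = -1.2Δo = -193 kJ/mol.
Tetrahedral: e^2 t2^1, CFSE = 2(−0.6) + 1(+0.4) = -0.8Δₜ = -0.8 × (4/9) × 161 = -57 kJ/mol.
Subtracting, OSPE = -193 − (-57) = -136 kJ/mol.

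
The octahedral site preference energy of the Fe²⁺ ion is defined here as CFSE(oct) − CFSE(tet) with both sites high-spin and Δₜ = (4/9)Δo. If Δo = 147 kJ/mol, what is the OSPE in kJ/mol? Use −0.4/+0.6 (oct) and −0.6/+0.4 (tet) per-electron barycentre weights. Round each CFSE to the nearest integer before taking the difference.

-20

Fe²⁺: group 8, so d-count = 8 − 2 = 6.
In an octahedral site d⁶ (HS) is t₂g⁴ eg², giving CFSE(oct) = -0.4Δo = -59 kJ/mol.
In a tetrahedral site the filling is e³ t₂³: CFSE(tet) = -0.6Δₜ = -0.6 × (4/9)(147) = -39 kJ/mol.
Subtracting, OSPE = -59 − (-39) = -20 kJ/mol.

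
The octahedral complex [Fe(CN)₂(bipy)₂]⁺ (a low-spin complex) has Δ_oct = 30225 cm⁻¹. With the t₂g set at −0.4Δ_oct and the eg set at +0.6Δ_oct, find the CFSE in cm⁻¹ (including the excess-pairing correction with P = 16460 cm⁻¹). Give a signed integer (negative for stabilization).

Ligand charges: 2×(-1) from CN⁻ and 2×(+0) from bipy sum to -2; with overall charge +1, Fe is +3.
Fe is in group 8, so Fe³⁺ is d⁵ (8 − 3 = 5).
Configuration: t₂g⁵ eg⁰.
CFSE(orbital) = 5×(-0.4Δ_oct) + 0×(0.6Δ_oct) = -2.0Δ_oct; with Δ_oct = 30225 cm⁻¹ that is -60450 cm⁻¹.
Relative to high-spin t₂g³ eg² (0 paired), the low-spin configuration has 2 additional pairs, contributing +2 × 16460 = +32920 cm⁻¹.
Overall CFSE = -60450 + 32920 = -27530 cm⁻¹.

-27530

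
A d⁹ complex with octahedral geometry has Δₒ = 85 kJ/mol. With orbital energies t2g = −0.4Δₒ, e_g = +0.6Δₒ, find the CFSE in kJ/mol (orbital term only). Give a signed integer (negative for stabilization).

-51

For octahedral d⁹ the high- and low-spin configurations coincide.
The d⁹ electrons fill as t2g^6 e_g^3.
CFSE(orbital) = 6×(-0.4Δₒ) + 3×(0.6Δₒ) = -0.6Δₒ; with Δₒ = 85 kJ/mol that is -51 kJ/mol.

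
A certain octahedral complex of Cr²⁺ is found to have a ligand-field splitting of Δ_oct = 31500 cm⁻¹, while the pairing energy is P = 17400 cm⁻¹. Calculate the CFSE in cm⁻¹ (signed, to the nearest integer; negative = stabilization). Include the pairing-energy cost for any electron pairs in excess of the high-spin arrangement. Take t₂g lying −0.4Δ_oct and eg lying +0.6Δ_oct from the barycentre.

-33000

Cr²⁺: group 6, so d-count = 6 − 2 = 4.
Since Δ_oct = 31500 cm⁻¹ > P = 17400 cm⁻¹, the complex adopts the low-spin configuration.
Filling d⁴ accordingly: t₂g⁴ eg⁰.
Orbital CFSE = -1.6Δ_oct = -1.6 × 31500 = -50400 cm⁻¹.
Excess pairs vs high-spin: 1 − 0 = 1; pairing cost = +17400 cm⁻¹.
Net CFSE = -50400 + 17400 = -33000 cm⁻¹.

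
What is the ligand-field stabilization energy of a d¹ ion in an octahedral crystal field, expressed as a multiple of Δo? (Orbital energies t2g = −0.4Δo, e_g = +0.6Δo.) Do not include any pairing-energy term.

-0.4 Δo

Configuration: t2g^1 e_g^0.
CFSE = 1(-0.4Δo) + 0(0.6Δo) = -0.4Δo + 0.0Δo = -0.4Δo.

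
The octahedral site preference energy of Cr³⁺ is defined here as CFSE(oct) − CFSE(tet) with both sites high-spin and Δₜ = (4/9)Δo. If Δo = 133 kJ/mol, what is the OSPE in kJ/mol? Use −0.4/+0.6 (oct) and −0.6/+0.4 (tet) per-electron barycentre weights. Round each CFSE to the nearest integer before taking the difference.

Group 6 minus oxidation state +3 gives a d³ configuration for Cr³⁺.
Octahedral (high-spin): t2g^3 e_g^0, CFSE = 3(−0.4) + 0(+0.6) = -1.2Δo = -1.2 × 133 = -160 kJ/mol.
Tetrahedral: e^2 t2^1, CFSE = 2(−0.6) + 1(+0.4) = -0.8Δₜ = -0.8 × (4/9) × 133 = -47 kJ/mol.
Subtracting, OSPE = -160 − (-47) = -113 kJ/mol.

-113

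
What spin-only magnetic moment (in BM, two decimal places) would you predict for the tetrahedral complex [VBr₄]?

Each Br⁻ contributes -1; 4 × (-1) = -4. With overall charge +0, V is in the +4 oxidation state.
V⁴⁺: group 5, so d-count = 5 − 4 = 1.
With tetrahedral geometry the complex is necessarily high-spin.
Configuration: e^1 t2^0 → 1 unpaired electron.
μ(spin-only) = √[1(1+2)] = √3 ≈ 1.73 BM.

1.73 BM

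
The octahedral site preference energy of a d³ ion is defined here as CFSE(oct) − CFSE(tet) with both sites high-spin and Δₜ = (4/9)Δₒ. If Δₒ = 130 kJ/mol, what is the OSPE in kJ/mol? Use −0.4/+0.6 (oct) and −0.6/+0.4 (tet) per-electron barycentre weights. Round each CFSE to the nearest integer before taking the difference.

-110

Octahedral high-spin t₂g³ eg⁰: CFSE = -1.2 × 130 = -156 kJ/mol.
Tetrahedral e² t₂¹ gives -0.8Δₜ = -0.8 × (4/9) × 130 = -46 kJ/mol.
OSPE = CFSE(oct) − CFSE(tet) = -156 − (-46) = -110 kJ/mol.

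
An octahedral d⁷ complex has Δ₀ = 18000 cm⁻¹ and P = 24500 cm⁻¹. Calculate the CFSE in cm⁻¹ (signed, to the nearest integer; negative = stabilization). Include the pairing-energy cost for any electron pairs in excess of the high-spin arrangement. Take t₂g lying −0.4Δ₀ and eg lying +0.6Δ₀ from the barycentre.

-14400

Δ₀ < P, so pairing is avoided: the ground state is high-spin.
That gives t₂g⁵ eg².
Orbital CFSE = -0.8Δ₀ = -0.8 × 18000 = -14400 cm⁻¹.
High-spin has no excess pairs, so no pairing correction applies.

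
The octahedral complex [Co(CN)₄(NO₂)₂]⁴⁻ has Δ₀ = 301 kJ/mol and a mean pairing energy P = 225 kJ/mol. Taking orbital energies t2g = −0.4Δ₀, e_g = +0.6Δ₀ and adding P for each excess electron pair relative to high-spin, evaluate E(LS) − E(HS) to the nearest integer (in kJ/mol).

Ligand charges: 4×(-1) from CN⁻ and 2×(-1) from NO₂⁻ sum to -6; with overall charge -4, Co is +2.
Co sits in group 9; removing 2 electrons leaves Co²⁺ with 9 − 2 = 7 d electrons.
High-spin d⁷ fills as t2g^5 e_g^2 with CFSE 5(−0.4) + 2(+0.6) = -0.8Δ₀ = -241 kJ/mol.
Low-spin: t2g^6 e_g^1, orbital CFSE = -1.8Δ₀ = -542 kJ/mol; plus 1 excess pair × P = +225 kJ/mol; total -317 kJ/mol.
The difference is -317 − (-241) = -76 kJ/mol, so low-spin lies lower.

-76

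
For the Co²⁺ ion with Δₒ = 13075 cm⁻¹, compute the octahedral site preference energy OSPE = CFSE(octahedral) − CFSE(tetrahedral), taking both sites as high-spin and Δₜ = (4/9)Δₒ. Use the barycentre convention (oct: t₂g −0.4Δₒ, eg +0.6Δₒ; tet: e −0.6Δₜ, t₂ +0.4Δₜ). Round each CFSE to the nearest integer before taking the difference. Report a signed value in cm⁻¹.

-3487

Co is in group 9, so Co²⁺ is d⁷ (9 − 2 = 7).
Octahedral (high-spin): t2g^5 e_g^2, CFSE = 5(−0.4) + 2(+0.6) = -0.8Δₒ = -0.8 × 13075 = -10460 cm⁻¹.
Tetrahedral e^4 t2^3 gives -1.2Δₜ = -1.2 × (4/9) × 13075 = -6973 cm⁻¹.
OSPE = -10460 − (-6973) = -3487 cm⁻¹.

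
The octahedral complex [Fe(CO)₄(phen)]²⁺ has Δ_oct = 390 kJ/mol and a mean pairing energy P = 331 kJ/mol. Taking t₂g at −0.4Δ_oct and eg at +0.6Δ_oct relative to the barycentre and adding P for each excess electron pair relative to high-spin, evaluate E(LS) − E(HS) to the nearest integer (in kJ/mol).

-118

Ligand charges: 4×(+0) from CO and 1×(+0) from phen sum to +0; with overall charge +2, Fe is +2.
Group 8 minus oxidation state +2 gives a d⁶ configuration for Fe²⁺.
High-spin: t₂g⁴ eg², CFSE = -0.4Δ_oct = -156 kJ/mol.
Low-spin: t₂g⁶ eg⁰, orbital CFSE = -2.4Δ_oct = -936 kJ/mol; plus 2 excess pairs × P = +662 kJ/mol; total -274 kJ/mol.
E(LS) − E(HS) = -274 − (-156) = -118 kJ/mol.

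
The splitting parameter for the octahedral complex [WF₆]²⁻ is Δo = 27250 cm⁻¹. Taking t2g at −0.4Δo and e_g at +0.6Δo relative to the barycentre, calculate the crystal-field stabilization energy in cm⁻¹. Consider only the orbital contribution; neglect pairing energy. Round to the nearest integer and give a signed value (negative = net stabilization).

Each F⁻ contributes -1; 6 × (-1) = -6. With overall charge -2, W is in the +4 oxidation state.
W⁴⁺: group 6, so d-count = 6 − 4 = 2.
Electron filling gives t2g^2 e_g^0.
The orbital stabilization is -0.8Δo = -0.8 × 27250 = -21800 cm⁻¹.

-21800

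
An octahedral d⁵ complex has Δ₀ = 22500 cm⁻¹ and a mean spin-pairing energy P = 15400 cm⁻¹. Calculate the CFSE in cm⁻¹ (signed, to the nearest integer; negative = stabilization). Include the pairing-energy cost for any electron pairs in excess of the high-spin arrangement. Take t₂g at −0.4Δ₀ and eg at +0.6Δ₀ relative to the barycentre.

Since Δ₀ = 22500 cm⁻¹ > P = 15400 cm⁻¹, the complex adopts the low-spin configuration.
Filling d⁵ accordingly: t₂g⁵ eg⁰.
Orbital CFSE = -2.0Δ₀ = -2.0 × 22500 = -45000 cm⁻¹.
Excess pairs vs high-spin: 2 − 0 = 2; pairing cost = +30800 cm⁻¹.
Net CFSE = -45000 + 30800 = -14200 cm⁻¹.

-14200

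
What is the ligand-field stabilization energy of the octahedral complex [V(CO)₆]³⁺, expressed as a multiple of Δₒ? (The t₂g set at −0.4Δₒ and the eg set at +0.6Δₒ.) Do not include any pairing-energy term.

-0.8 Δₒ

CO is neutral, so the +3 overall charge sits on V: oxidation state +3.
V is in group 5, so V³⁺ is d² (5 − 3 = 2).
Configuration: t₂g² eg⁰.
CFSE = 2(-0.4Δₒ) + 0(0.6Δₒ) = -0.8Δₒ + 0.0Δₒ = -0.8Δₒ.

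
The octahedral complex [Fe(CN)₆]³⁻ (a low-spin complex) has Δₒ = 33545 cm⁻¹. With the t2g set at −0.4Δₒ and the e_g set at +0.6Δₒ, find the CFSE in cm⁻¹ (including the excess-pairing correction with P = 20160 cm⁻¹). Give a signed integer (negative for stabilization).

-26770

Each CN⁻ contributes -1; 6 × (-1) = -6. With overall charge -3, Fe is in the +3 oxidation state.
Fe³⁺: group 8, so d-count = 8 − 3 = 5.
The d⁵ electrons fill as t2g^5 e_g^0.
Orbital CFSE = 5(-0.4) + 0(0.6) = -2.0Δₒ = -2.0 × 33545 = -67090 cm⁻¹.
Relative to high-spin t2g^3 e_g^2 (0 paired), the low-spin configuration has 2 additional pairs, contributing +2 × 20160 = +40320 cm⁻¹.
Net CFSE = -67090 + 40320 = -26770 cm⁻¹.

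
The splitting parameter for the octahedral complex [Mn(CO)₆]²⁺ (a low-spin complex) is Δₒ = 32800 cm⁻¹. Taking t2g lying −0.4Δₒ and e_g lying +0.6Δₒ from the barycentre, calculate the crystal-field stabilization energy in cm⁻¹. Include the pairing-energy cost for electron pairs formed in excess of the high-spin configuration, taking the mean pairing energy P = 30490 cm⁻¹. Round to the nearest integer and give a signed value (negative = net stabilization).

CO is neutral, so the +2 overall charge sits on Mn: oxidation state +2.
Mn²⁺: group 7, so d-count = 7 − 2 = 5.
Configuration: t2g^5 e_g^0.
CFSE(orbital) = 5×(-0.4Δₒ) + 0×(0.6Δₒ) = -2.0Δₒ; with Δₒ = 32800 cm⁻¹ that is -65600 cm⁻¹.
Pairing penalty: 2 pairs vs 0 in the high-spin reference → 2 extra × P = 60980 cm⁻¹.
Combining: -65600 + 60980 = -4620 cm⁻¹.

-4620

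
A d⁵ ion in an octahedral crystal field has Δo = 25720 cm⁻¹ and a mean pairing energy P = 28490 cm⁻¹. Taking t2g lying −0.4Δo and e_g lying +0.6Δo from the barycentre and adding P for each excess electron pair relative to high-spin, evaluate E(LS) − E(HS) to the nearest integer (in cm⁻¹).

High-spin: t2g^3 e_g^2, CFSE = 0.0Δo = 0 cm⁻¹.
Low-spin: t2g^5 e_g^0, orbital CFSE = -2.0Δo = -51440 cm⁻¹; plus 2 excess pairs × P = +56980 cm⁻¹; total 5540 cm⁻¹.
E(LS) − E(HS) = 5540 − (0) = 5540 cm⁻¹.

5540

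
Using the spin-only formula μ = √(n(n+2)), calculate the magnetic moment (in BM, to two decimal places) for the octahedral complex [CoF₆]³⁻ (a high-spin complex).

4.90 BM

Each F⁻ contributes -1; 6 × (-1) = -6. With overall charge -3, Co is in the +3 oxidation state.
Co is in group 9, so Co³⁺ is d⁶ (9 − 3 = 6).
Configuration: t₂g⁴ eg² → 4 unpaired electrons.
μ(spin-only) = √[4(4+2)] = √24 ≈ 4.90 BM.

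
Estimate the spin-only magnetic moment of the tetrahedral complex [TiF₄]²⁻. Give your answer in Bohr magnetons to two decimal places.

Each F⁻ contributes -1; 4 × (-1) = -4. With overall charge -2, Ti is in the +2 oxidation state.
Group 4 minus oxidation state +2 gives a d² configuration for Ti²⁺.
With tetrahedral geometry the complex is necessarily high-spin.
Configuration: e² t₂⁰ → 2 unpaired electrons.
μ(spin-only) = √[2(2+2)] = √8 ≈ 2.83 Bohr magnetons.

2.83 Bohr magnetons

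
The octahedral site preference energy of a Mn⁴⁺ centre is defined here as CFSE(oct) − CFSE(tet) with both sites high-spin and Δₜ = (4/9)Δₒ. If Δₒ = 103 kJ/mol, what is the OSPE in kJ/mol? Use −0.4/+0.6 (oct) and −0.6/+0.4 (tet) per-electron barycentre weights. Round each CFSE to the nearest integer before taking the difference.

-87

Mn sits in group 7; removing 4 electrons leaves Mn⁴⁺ with 7 − 4 = 3 d electrons.
Octahedral high-spin t₂g³ eg⁰: CFSE = -1.2 × 103 = -124 kJ/mol.
In a tetrahedral site the filling is e² t₂¹: CFSE(tet) = -0.8Δₜ = -0.8 × (4/9)(103) = -37 kJ/mol.
OSPE = -124 − (-37) = -87 kJ/mol.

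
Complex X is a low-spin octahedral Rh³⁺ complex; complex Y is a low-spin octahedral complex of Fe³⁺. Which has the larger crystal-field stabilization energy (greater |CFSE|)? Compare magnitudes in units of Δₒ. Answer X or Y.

X

X: Rh sits in group 9; removing 3 electrons leaves Rh³⁺ with 9 − 3 = 6 d electrons; t2g^6 e_g^0, CFSE = -2.4Δₒ.
Y: Fe is in group 8, so Fe³⁺ is d⁵ (8 − 3 = 5); t₂g⁵ eg⁰, CFSE = -2.0Δₒ.
So X has the larger |CFSE|.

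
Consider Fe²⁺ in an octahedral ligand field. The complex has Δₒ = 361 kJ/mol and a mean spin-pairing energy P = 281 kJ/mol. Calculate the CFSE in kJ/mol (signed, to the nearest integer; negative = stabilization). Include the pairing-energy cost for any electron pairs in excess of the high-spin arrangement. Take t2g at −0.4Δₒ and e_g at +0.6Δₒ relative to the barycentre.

Fe sits in group 8; removing 2 electrons leaves Fe²⁺ with 8 − 2 = 6 d electrons.
Since Δₒ = 361 kJ/mol > P = 281 kJ/mol, the complex adopts the low-spin configuration.
That gives t2g^6 e_g^0.
Orbital CFSE = -2.4Δₒ = -2.4 × 361 = -866 kJ/mol.
Excess pairs vs high-spin: 3 − 1 = 2; pairing cost = +562 kJ/mol.
Net CFSE = -866 + 562 = -304 kJ/mol.

-304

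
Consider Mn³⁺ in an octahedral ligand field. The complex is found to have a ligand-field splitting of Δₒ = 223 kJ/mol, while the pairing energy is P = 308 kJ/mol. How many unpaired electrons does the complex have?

4

Mn sits in group 7; removing 3 electrons leaves Mn³⁺ with 7 − 3 = 4 d electrons.
Here Δₒ < P (223 < 308), so the high-spin state is favoured.
Filling d⁴ accordingly: t2g^3 e_g^1.
Unpaired electrons: 4.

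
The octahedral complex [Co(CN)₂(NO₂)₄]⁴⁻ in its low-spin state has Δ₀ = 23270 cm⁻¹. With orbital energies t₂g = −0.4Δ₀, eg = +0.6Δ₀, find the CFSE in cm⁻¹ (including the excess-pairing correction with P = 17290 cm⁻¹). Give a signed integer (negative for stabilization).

Ligand charges: 2×(-1) from CN⁻ and 4×(-1) from NO₂⁻ sum to -6; with overall charge -4, Co is +2.
Group 9 minus oxidation state +2 gives a d⁷ configuration for Co²⁺.
Configuration: t₂g⁶ eg¹.
The orbital stabilization is -1.8Δ₀ = -1.8 × 23270 = -41886 cm⁻¹.
Pairing penalty: 3 pairs vs 2 in the high-spin reference → 1 extra × P = 17290 cm⁻¹.
Combining: -41886 + 17290 = -24596 cm⁻¹.

-24596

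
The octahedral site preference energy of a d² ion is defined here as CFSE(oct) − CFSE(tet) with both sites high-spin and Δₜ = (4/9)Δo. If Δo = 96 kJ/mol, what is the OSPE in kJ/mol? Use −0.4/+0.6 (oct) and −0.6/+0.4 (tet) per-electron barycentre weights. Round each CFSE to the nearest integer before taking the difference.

Octahedral (high-spin): t₂g² eg⁰, CFSE = 2(−0.4) + 0(+0.6) = -0.8Δo = -0.8 × 96 = -77 kJ/mol.
Tetrahedral e² t₂⁰ gives -1.2Δₜ = -1.2 × (4/9) × 96 = -51 kJ/mol.
OSPE = CFSE(oct) − CFSE(tet) = -77 − (-51) = -26 kJ/mol.

-26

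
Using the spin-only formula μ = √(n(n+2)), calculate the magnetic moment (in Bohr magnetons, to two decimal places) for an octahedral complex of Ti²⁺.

Ti²⁺: group 4, so d-count = 4 − 2 = 2.
For octahedral d² the high- and low-spin configurations coincide.
Configuration: t₂g² eg⁰ → 2 unpaired electrons.
μ(spin-only) = √[2(2+2)] = √8 ≈ 2.83 Bohr magnetons.

2.83 Bohr magnetons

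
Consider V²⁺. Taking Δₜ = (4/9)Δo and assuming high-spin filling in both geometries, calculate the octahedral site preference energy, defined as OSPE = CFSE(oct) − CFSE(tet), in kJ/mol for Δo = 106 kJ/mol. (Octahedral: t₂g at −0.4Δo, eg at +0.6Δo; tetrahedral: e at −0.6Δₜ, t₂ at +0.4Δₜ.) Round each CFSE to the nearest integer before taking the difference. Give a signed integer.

V sits in group 5; removing 2 electrons leaves V²⁺ with 5 − 2 = 3 d electrons.
Octahedral high-spin t₂g³ eg⁰: CFSE = -1.2 × 106 = -127 kJ/mol.
In a tetrahedral site the filling is e² t₂¹: CFSE(tet) = -0.8Δₜ = -0.8 × (4/9)(106) = -38 kJ/mol.
Subtracting, OSPE = -127 − (-38) = -89 kJ/mol.

-89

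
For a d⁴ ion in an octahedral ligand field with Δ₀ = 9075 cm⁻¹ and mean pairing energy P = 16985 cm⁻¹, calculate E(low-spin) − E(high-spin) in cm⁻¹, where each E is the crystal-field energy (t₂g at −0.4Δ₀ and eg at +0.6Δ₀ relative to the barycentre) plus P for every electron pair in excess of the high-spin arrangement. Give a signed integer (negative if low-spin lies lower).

7910

High-spin: t₂g³ eg¹, CFSE = -0.6Δ₀ = -5445 cm⁻¹.
Low-spin: t₂g⁴ eg⁰, orbital CFSE = -1.6Δ₀ = -14520 cm⁻¹; plus 1 excess pair × P = +16985 cm⁻¹; total 2465 cm⁻¹.
Thus E(LS) − E(HS) = 7910 cm⁻¹.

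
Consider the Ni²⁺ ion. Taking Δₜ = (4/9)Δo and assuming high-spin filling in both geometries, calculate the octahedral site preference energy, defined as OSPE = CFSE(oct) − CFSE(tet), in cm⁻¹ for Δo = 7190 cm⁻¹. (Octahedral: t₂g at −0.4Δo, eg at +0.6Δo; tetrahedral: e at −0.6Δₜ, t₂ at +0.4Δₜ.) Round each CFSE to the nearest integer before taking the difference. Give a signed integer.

-6072

Ni sits in group 10; removing 2 electrons leaves Ni²⁺ with 10 − 2 = 8 d electrons.
In an octahedral site d⁸ (HS) is t2g^6 e_g^2, giving CFSE(oct) = -1.2Δo = -8628 cm⁻¹.
Tetrahedral e^4 t2^4 gives -0.8Δₜ = -0.8 × (4/9) × 7190 = -2556 cm⁻¹.
Subtracting, OSPE = -8628 − (-2556) = -6072 cm⁻¹.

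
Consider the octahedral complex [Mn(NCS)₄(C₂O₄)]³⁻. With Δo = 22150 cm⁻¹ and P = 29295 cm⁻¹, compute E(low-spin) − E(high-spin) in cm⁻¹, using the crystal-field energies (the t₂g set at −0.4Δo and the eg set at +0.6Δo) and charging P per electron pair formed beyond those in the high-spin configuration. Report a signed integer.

Ligand charges: 4×(-1) from NCS⁻ and 1×(-2) from C₂O₄²⁻ sum to -6; with overall charge -3, Mn is +3.
Mn is in group 7, so Mn³⁺ is d⁴ (7 − 3 = 4).
High-spin d⁴ fills as t₂g³ eg¹ with CFSE 3(−0.4) + 1(+0.6) = -0.6Δo = -13290 cm⁻¹.
For low-spin the configuration is t₂g⁴ eg⁰: orbital energy -1.6 × 22150 = -35440 cm⁻¹, and 1 additional pair relative to high-spin adds 29295 cm⁻¹, giving -6145 cm⁻¹.
Thus E(LS) − E(HS) = 7145 cm⁻¹.

7145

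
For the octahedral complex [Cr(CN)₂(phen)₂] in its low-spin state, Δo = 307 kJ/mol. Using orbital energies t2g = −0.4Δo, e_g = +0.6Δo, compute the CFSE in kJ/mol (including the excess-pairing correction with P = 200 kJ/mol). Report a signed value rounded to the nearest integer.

Ligand charges: 2×(-1) from CN⁻ and 2×(+0) from phen sum to -2; with overall charge +0, Cr is +2.
Cr is in group 6, so Cr²⁺ is d⁴ (6 − 2 = 4).
Configuration: t2g^4 e_g^0.
Orbital CFSE = 4(-0.4) + 0(0.6) = -1.6Δo = -1.6 × 307 = -491 kJ/mol.
Relative to high-spin t2g^3 e_g^1 (0 paired), the low-spin configuration has 1 additional pair, contributing +1 × 200 = +200 kJ/mol.
Overall CFSE = -491 + 200 = -291 kJ/mol.

-291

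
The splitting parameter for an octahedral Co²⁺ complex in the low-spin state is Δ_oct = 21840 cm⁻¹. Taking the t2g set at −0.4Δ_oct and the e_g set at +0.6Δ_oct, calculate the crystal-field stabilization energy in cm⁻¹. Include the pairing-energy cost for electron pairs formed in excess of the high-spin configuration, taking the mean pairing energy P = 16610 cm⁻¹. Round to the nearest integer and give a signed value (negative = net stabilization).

Group 9 minus oxidation state +2 gives a d⁷ configuration for Co²⁺.
The d⁷ electrons fill as t2g^6 e_g^1.
CFSE(orbital) = 6×(-0.4Δ_oct) + 1×(0.6Δ_oct) = -1.8Δ_oct; with Δ_oct = 21840 cm⁻¹ that is -39312 cm⁻¹.
Relative to high-spin t2g^5 e_g^2 (2 paired), the low-spin configuration has 1 additional pair, contributing +1 × 16610 = +16610 cm⁻¹.
Overall CFSE = -39312 + 16610 = -22702 cm⁻¹.

-22702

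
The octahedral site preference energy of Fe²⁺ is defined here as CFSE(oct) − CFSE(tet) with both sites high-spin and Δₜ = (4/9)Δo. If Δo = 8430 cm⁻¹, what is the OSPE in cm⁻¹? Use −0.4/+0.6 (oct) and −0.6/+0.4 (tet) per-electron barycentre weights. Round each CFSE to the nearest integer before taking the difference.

Fe is in group 8, so Fe²⁺ is d⁶ (8 − 2 = 6).
In an octahedral site d⁶ (HS) is t2g^4 e_g^2, giving CFSE(oct) = -0.4Δo = -3372 cm⁻¹.
Tetrahedral: e^3 t2^3, CFSE = 3(−0.6) + 3(+0.4) = -0.6Δₜ = -0.6 × (4/9) × 8430 = -2248 cm⁻¹.
OSPE = CFSE(oct) − CFSE(tet) = -3372 − (-2248) = -1124 cm⁻¹.

-1124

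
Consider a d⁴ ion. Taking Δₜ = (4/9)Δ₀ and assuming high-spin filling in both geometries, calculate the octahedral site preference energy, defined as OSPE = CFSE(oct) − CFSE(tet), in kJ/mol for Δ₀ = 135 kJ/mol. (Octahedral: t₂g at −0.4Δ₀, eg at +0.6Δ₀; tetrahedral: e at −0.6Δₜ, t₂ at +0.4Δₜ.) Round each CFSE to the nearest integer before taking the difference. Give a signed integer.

-57

Octahedral high-spin t₂g³ eg¹: CFSE = -0.6 × 135 = -81 kJ/mol.
In a tetrahedral site the filling is e² t₂²: CFSE(tet) = -0.4Δₜ = -0.4 × (4/9)(135) = -24 kJ/mol.
OSPE = CFSE(oct) − CFSE(tet) = -81 − (-24) = -57 kJ/mol.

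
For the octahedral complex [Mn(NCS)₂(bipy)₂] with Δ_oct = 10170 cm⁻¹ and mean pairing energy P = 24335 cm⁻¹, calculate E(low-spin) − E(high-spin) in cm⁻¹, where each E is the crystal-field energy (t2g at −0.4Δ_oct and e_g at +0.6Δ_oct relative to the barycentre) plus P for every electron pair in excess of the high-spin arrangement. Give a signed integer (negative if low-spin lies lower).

Ligand charges: 2×(-1) from NCS⁻ and 2×(+0) from bipy sum to -2; with overall charge +0, Mn is +2.
Group 7 minus oxidation state +2 gives a d⁵ configuration for Mn²⁺.
High-spin d⁵ fills as t2g^3 e_g^2 with CFSE 3(−0.4) + 2(+0.6) = 0.0Δ_oct = 0 cm⁻¹.
Low-spin: t2g^5 e_g^0, orbital CFSE = -2.0Δ_oct = -20340 cm⁻¹; plus 2 excess pairs × P = +48670 cm⁻¹; total 28330 cm⁻¹.
Thus E(LS) − E(HS) = 28330 cm⁻¹.

28330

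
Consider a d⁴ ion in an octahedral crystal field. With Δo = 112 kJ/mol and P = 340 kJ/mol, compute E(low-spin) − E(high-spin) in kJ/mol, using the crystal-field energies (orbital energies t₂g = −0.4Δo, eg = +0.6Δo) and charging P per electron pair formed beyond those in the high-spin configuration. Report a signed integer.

228

In the high-spin limit (t₂g³ eg¹) the orbital term is -0.6Δo = -67 kJ/mol, with no excess pairing.
Low-spin t₂g⁴ eg⁰ gives -1.6Δo = -179 kJ/mol, but forming 1 extra pair costs 1P = 340 kJ/mol, so E(LS) = -179 + 340 = 161 kJ/mol.
Thus E(LS) − E(HS) = 228 kJ/mol.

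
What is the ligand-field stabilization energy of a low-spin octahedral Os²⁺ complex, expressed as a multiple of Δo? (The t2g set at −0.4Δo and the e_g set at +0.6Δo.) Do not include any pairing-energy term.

-2.4 Δo

Os sits in group 8; removing 2 electrons leaves Os²⁺ with 8 − 2 = 6 d electrons.
Configuration: t2g^6 e_g^0.
CFSE = 6(-0.4Δo) + 0(0.6Δo) = -2.4Δo + 0.0Δo = -2.4Δo.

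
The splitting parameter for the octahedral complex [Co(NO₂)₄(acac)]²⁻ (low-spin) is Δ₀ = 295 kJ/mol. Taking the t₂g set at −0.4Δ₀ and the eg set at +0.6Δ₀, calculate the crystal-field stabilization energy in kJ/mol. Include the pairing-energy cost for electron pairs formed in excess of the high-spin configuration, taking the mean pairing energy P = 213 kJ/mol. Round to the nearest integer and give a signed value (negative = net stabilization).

-282

Ligand charges: 4×(-1) from NO₂⁻ and 1×(-1) from acac⁻ sum to -5; with overall charge -2, Co is +3.
Group 9 minus oxidation state +3 gives a d⁶ configuration for Co³⁺.
Electron filling gives t₂g⁶ eg⁰.
Orbital CFSE = 6(-0.4) + 0(0.6) = -2.4Δ₀ = -2.4 × 295 = -708 kJ/mol.
High-spin d⁶ would be t₂g⁴ eg² with 1 pair; low-spin has 3, so 2 excess pairs cost +2P = +426 kJ/mol.
Overall CFSE = -708 + 426 = -282 kJ/mol.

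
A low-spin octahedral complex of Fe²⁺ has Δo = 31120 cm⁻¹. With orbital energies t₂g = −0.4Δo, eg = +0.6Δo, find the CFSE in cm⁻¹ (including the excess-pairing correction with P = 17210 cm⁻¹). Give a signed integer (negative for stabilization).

Fe²⁺: group 8, so d-count = 8 − 2 = 6.
Electron filling gives t₂g⁶ eg⁰.
CFSE(orbital) = 6×(-0.4Δo) + 0×(0.6Δo) = -2.4Δo; with Δo = 31120 cm⁻¹ that is -74688 cm⁻¹.
High-spin d⁶ would be t₂g⁴ eg² with 1 pair; low-spin has 3, so 2 excess pairs cost +2P = +34420 cm⁻¹.
Net CFSE = -74688 + 34420 = -40268 cm⁻¹.

-40268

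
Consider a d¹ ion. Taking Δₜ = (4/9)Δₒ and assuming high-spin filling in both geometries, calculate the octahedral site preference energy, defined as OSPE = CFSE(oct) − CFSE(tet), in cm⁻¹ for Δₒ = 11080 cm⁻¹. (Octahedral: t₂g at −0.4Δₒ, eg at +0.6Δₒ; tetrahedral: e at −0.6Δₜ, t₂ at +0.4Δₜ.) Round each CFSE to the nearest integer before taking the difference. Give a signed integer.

-1477

Octahedral (high-spin): t₂g¹ eg⁰, CFSE = 1(−0.4) + 0(+0.6) = -0.4Δₒ = -0.4 × 11080 = -4432 cm⁻¹.
In a tetrahedral site the filling is e¹ t₂⁰: CFSE(tet) = -0.6Δₜ = -0.6 × (4/9)(11080) = -2955 cm⁻¹.
OSPE = -4432 − (-2955) = -1477 cm⁻¹.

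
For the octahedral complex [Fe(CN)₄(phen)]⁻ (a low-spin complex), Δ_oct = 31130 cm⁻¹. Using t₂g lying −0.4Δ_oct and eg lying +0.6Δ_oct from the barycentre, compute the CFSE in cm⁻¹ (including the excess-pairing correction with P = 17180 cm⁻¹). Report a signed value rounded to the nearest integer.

-27900

Ligand charges: 4×(-1) from CN⁻ and 1×(+0) from phen sum to -4; with overall charge -1, Fe is +3.
Fe sits in group 8; removing 3 electrons leaves Fe³⁺ with 8 − 3 = 5 d electrons.
The d⁵ electrons fill as t₂g⁵ eg⁰.
Orbital CFSE = 5(-0.4) + 0(0.6) = -2.0Δ_oct = -2.0 × 31130 = -62260 cm⁻¹.
Pairing penalty: 2 pairs vs 0 in the high-spin reference → 2 extra × P = 34360 cm⁻¹.
Combining: -62260 + 34360 = -27900 cm⁻¹.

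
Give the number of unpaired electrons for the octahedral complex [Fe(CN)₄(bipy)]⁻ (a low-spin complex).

Ligand charges: 4×(-1) from CN⁻ and 1×(+0) from bipy sum to -4; with overall charge -1, Fe is +3.
Fe is in group 8, so Fe³⁺ is d⁵ (8 − 3 = 5).
Configuration: t2g^5 e_g^0, giving 1 unpaired electron.

1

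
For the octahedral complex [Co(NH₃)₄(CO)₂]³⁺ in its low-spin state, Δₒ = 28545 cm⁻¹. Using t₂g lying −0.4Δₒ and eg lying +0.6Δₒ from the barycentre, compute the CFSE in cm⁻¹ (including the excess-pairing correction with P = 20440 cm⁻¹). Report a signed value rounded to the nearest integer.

-27628

Ligand charges: 4×(+0) from NH₃ and 2×(+0) from CO sum to +0; with overall charge +3, Co is +3.
Co sits in group 9; removing 3 electrons leaves Co³⁺ with 9 − 3 = 6 d electrons.
The d⁶ electrons fill as t₂g⁶ eg⁰.
Orbital CFSE = 6(-0.4) + 0(0.6) = -2.4Δₒ = -2.4 × 28545 = -68508 cm⁻¹.
High-spin d⁶ would be t₂g⁴ eg² with 1 pair; low-spin has 3, so 2 excess pairs cost +2P = +40880 cm⁻¹.
Combining: -68508 + 40880 = -27628 cm⁻¹.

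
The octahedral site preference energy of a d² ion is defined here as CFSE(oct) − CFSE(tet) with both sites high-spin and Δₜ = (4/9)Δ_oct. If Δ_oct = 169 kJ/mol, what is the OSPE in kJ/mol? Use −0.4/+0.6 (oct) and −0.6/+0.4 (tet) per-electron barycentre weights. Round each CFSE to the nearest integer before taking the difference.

Octahedral (high-spin): t₂g² eg⁰, CFSE = 2(−0.4) + 0(+0.6) = -0.8Δ_oct = -0.8 × 169 = -135 kJ/mol.
Tetrahedral: e² t₂⁰, CFSE = 2(−0.6) + 0(+0.4) = -1.2Δₜ = -1.2 × (4/9) × 169 = -90 kJ/mol.
OSPE = -135 − (-90) = -45 kJ/mol.

-45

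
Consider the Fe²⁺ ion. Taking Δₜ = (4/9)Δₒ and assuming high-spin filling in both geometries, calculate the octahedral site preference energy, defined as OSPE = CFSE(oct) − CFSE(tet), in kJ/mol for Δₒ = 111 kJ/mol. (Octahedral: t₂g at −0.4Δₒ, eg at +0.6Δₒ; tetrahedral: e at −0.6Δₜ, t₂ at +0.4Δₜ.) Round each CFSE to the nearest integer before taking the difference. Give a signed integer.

-14

Fe²⁺: group 8, so d-count = 8 − 2 = 6.
Octahedral high-spin t₂g⁴ eg²: CFSE = -0.4 × 111 = -44 kJ/mol.
Tetrahedral: e³ t₂³, CFSE = 3(−0.6) + 3(+0.4) = -0.6Δₜ = -0.6 × (4/9) × 111 = -30 kJ/mol.
OSPE = CFSE(oct) − CFSE(tet) = -44 − (-30) = -14 kJ/mol.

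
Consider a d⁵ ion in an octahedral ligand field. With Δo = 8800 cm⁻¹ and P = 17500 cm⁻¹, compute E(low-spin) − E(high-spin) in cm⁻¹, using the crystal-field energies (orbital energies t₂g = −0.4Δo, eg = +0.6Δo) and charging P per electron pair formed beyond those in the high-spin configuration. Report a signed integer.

High-spin: t₂g³ eg², CFSE = 0.0Δo = 0 cm⁻¹.
Low-spin: t₂g⁵ eg⁰, orbital CFSE = -2.0Δo = -17600 cm⁻¹; plus 2 excess pairs × P = +35000 cm⁻¹; total 17400 cm⁻¹.
The difference is 17400 − (0) = 17400 cm⁻¹, so high-spin lies lower.

17400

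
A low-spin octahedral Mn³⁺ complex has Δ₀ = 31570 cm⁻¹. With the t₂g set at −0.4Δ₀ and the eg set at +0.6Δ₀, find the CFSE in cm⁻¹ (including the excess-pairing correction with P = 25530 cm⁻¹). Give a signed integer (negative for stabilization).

-24982

Group 7 minus oxidation state +3 gives a d⁴ configuration for Mn³⁺.
Electron filling gives t₂g⁴ eg⁰.
The orbital stabilization is -1.6Δ₀ = -1.6 × 31570 = -50512 cm⁻¹.
Relative to high-spin t₂g³ eg¹ (0 paired), the low-spin configuration has 1 additional pair, contributing +1 × 25530 = +25530 cm⁻¹.
Net CFSE = -50512 + 25530 = -24982 cm⁻¹.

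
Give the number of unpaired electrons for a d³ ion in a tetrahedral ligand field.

3

With tetrahedral geometry the complex is necessarily high-spin.
Configuration: e^2 t2^1, giving 3 unpaired electrons.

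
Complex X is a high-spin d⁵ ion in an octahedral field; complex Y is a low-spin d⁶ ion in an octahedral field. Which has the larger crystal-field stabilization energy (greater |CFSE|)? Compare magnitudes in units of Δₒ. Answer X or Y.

Y

X: t₂g³ eg², CFSE = 0.0Δₒ.
Y: t2g^6 e_g^0, CFSE = -2.4Δₒ.
So Y has the larger |CFSE|.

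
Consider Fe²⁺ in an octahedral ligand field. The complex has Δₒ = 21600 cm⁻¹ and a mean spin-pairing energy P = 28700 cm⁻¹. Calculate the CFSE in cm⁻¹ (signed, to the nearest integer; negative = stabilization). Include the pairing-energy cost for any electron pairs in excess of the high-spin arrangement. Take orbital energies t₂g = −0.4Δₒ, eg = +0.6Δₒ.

-8640

Fe²⁺: group 8, so d-count = 8 − 2 = 6.
Here Δₒ < P (21600 < 28700), so the high-spin state is favoured.
Filling d⁶ accordingly: t₂g⁴ eg².
Orbital CFSE = -0.4Δₒ = -0.4 × 21600 = -8640 cm⁻¹.
High-spin has no excess pairs, so no pairing correction applies.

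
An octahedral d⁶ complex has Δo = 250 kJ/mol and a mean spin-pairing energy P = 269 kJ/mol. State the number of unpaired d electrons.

4

Here Δo < P (250 < 269), so the high-spin state is favoured.
Filling d⁶ accordingly: t₂g⁴ eg².
Unpaired electrons: 4.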